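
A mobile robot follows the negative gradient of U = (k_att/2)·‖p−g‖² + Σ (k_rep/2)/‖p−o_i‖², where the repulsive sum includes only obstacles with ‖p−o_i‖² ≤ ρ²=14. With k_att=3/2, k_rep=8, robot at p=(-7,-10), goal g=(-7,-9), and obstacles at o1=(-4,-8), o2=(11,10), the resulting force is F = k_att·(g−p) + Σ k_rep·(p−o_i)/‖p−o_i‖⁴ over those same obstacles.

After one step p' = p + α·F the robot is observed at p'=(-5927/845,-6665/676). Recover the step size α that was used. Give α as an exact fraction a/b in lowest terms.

F_att = 3/2·(g−p) = 3/2·(0,1) = (0.0000,1.5000)
o1: d²=13 ≤ ρ²=14; F_rep = 8·(-3,-2)/13² = (-0.1420,-0.0947)
o2: d²=724 > ρ²=14 → inactive
F = F_att + ΣF_rep = (-0.1420,1.4053)
Δp = p'−p = (-0.0142,0.1405); α = Δx/Fx = (-12/845) / (-24/169) = 1/10
check: Δy/Fy = (95/676) / (475/338) = 1/10 ✓

α = 1/10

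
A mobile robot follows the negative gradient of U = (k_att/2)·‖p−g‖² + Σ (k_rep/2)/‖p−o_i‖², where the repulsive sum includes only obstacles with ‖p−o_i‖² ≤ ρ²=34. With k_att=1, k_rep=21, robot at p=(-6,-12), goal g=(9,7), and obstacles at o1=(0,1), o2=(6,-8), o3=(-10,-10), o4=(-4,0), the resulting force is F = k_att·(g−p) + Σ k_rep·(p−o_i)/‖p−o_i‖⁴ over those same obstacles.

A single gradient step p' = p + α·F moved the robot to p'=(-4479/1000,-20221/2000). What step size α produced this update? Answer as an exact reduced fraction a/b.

F_att = 1·(g−p) = 1·(15,19) = (15.0000,19.0000)
o1: d²=205 > ρ²=34 → inactive
o2: d²=160 > ρ²=34 → inactive
o3: d²=20 ≤ ρ²=34; F_rep = 21·(4,-2)/20² = (0.2100,-0.1050)
o4: d²=148 > ρ²=34 → inactive
F = F_att + ΣF_rep = (15.2100,18.8950)
Δp = p'−p = (1.5210,1.8895); α = Δx/Fx = (1521/1000) / (1521/100) = 1/10
check: Δy/Fy = (3779/2000) / (3779/200) = 1/10 ✓

α = 1/10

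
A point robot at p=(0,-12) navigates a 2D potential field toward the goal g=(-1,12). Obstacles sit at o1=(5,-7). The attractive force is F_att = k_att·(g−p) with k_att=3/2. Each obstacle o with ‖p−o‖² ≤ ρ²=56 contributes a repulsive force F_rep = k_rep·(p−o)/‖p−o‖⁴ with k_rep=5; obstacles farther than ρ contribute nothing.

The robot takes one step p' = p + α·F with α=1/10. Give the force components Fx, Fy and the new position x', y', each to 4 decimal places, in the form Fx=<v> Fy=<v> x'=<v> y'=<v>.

Fx=-1.5100 Fy=35.9900 x'=-0.1510 y'=-8.4010

F_att = 3/2·(g−p) = 3/2·(-1,24) = (-1.5000,36.0000)
o1: d²=50 ≤ ρ²=56; F_rep = 5·(-5,-5)/50² = (-0.0100,-0.0100)
F = F_att + ΣF_rep = (-1.5100,35.9900)
p' = p + 1/10·F = (-0.1510,-8.4010)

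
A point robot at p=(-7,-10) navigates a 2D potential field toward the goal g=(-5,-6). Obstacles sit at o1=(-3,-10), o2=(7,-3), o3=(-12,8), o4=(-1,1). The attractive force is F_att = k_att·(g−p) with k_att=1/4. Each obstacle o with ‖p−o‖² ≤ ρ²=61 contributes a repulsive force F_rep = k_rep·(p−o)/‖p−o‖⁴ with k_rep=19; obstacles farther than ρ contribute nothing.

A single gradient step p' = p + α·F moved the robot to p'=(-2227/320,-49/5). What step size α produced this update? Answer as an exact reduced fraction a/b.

α = 1/5

F_att = 1/4·(g−p) = 1/4·(2,4) = (0.5000,1.0000)
o1: d²=16 ≤ ρ²=61; F_rep = 19·(-4,0)/16² = (-0.2969,0.0000)
o2: d²=245 > ρ²=61 → inactive
o3: d²=349 > ρ²=61 → inactive
o4: d²=157 > ρ²=61 → inactive
F = F_att + ΣF_rep = (0.2031,1.0000)
Δp = p'−p = (0.0406,0.2000); α = Δx/Fx = (13/320) / (13/64) = 1/5
check: Δy/Fy = (1/5) / (1) = 1/5 ✓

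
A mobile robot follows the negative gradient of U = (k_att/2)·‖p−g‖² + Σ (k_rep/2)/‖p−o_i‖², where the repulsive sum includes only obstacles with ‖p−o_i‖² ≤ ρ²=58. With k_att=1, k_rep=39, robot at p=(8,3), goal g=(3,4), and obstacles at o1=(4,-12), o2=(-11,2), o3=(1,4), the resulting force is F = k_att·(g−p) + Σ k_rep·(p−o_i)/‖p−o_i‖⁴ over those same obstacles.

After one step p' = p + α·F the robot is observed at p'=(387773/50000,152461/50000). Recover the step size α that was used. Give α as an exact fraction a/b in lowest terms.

α = 1/20

F_att = 1·(g−p) = 1·(-5,1) = (-5.0000,1.0000)
o1: d²=241 > ρ²=58 → inactive
o2: d²=362 > ρ²=58 → inactive
o3: d²=50 ≤ ρ²=58; F_rep = 39·(7,-1)/50² = (0.1092,-0.0156)
F = F_att + ΣF_rep = (-4.8908,0.9844)
Δp = p'−p = (-0.2445,0.0492); α = Δx/Fx = (-12227/50000) / (-12227/2500) = 1/20
check: Δy/Fy = (2461/50000) / (2461/2500) = 1/20 ✓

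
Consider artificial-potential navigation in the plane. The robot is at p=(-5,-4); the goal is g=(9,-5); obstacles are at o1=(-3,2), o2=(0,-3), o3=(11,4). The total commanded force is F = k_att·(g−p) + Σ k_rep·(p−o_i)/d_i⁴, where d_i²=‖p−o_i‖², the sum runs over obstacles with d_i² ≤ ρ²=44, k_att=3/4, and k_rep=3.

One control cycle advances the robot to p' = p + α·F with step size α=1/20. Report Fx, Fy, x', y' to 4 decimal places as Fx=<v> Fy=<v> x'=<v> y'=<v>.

Fx=10.4741 Fy=-0.7657 x'=-4.4763 y'=-4.0383

F_att = 3/4·(g−p) = 3/4·(14,-1) = (10.5000,-0.7500)
o1: d²=40 ≤ ρ²=44; F_rep = 3·(-2,-6)/40² = (-0.0037,-0.0112)
o2: d²=26 ≤ ρ²=44; F_rep = 3·(-5,-1)/26² = (-0.0222,-0.0044)
o3: d²=320 > ρ²=44 → inactive
F = F_att + ΣF_rep = (10.4741,-0.7657)
p' = p + 1/20·F = (-4.4763,-4.0383)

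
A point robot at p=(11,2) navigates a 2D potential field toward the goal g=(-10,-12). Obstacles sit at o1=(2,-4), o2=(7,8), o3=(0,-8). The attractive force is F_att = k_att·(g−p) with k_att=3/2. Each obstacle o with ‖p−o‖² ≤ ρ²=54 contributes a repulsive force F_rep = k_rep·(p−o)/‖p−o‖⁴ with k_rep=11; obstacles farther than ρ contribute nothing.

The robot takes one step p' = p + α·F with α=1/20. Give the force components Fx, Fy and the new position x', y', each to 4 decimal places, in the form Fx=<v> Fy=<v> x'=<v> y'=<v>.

Fx=-31.4837 Fy=-21.0244 x'=9.4258 y'=0.9488

F_att = 3/2·(g−p) = 3/2·(-21,-14) = (-31.5000,-21.0000)
o1: d²=117 > ρ²=54 → inactive
o2: d²=52 ≤ ρ²=54; F_rep = 11·(4,-6)/52² = (0.0163,-0.0244)
o3: d²=221 > ρ²=54 → inactive
F = F_att + ΣF_rep = (-31.4837,-21.0244)
p' = p + 1/20·F = (9.4258,0.9488)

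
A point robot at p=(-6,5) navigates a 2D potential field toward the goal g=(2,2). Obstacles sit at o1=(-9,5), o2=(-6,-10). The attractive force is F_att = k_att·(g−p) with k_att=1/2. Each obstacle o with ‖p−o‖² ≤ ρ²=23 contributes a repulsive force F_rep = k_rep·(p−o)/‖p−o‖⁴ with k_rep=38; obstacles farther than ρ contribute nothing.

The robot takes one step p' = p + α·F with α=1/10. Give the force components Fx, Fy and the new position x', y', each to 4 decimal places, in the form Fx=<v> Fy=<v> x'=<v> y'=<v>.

Fx=5.4074 Fy=-1.5000 x'=-5.4593 y'=4.8500

F_att = 1/2·(g−p) = 1/2·(8,-3) = (4.0000,-1.5000)
o1: d²=9 ≤ ρ²=23; F_rep = 38·(3,0)/9² = (1.4074,0.0000)
o2: d²=225 > ρ²=23 → inactive
F = F_att + ΣF_rep = (5.4074,-1.5000)
p' = p + 1/10·F = (-5.4593,4.8500)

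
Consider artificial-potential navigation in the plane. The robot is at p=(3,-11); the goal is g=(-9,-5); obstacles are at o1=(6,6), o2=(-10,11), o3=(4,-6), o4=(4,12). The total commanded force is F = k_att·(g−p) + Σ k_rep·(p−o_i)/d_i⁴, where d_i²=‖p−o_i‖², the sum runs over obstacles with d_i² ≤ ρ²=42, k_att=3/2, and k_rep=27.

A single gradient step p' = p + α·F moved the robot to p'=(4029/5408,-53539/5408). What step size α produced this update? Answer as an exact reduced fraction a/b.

F_att = 3/2·(g−p) = 3/2·(-12,6) = (-18.0000,9.0000)
o1: d²=298 > ρ²=42 → inactive
o2: d²=653 > ρ²=42 → inactive
o3: d²=26 ≤ ρ²=42; F_rep = 27·(-1,-5)/26² = (-0.0399,-0.1997)
o4: d²=530 > ρ²=42 → inactive
F = F_att + ΣF_rep = (-18.0399,8.8003)
Δp = p'−p = (-2.2550,1.1000); α = Δx/Fx = (-12195/5408) / (-12195/676) = 1/8
check: Δy/Fy = (5949/5408) / (5949/676) = 1/8 ✓

α = 1/8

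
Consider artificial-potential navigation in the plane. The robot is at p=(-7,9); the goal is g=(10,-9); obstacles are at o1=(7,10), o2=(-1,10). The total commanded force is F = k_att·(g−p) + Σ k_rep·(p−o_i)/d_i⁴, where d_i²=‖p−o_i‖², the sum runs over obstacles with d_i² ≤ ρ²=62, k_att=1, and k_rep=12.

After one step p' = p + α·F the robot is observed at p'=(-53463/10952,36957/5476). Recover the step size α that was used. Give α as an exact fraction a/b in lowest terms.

α = 1/8

F_att = 1·(g−p) = 1·(17,-18) = (17.0000,-18.0000)
o1: d²=197 > ρ²=62 → inactive
o2: d²=37 ≤ ρ²=62; F_rep = 12·(-6,-1)/37² = (-0.0526,-0.0088)
F = F_att + ΣF_rep = (16.9474,-18.0088)
Δp = p'−p = (2.1184,-2.2511); α = Δx/Fx = (23201/10952) / (23201/1369) = 1/8
check: Δy/Fy = (-12327/5476) / (-24654/1369) = 1/8 ✓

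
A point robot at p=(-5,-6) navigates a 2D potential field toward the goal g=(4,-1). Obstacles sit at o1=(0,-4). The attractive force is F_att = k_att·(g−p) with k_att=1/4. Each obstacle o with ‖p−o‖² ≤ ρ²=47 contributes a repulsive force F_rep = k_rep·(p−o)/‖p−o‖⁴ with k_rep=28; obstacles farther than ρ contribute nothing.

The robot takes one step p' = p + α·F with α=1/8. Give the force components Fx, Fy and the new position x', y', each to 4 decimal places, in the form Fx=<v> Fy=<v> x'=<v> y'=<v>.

Fx=2.0835 Fy=1.1834 x'=-4.7396 y'=-5.8521

F_att = 1/4·(g−p) = 1/4·(9,5) = (2.2500,1.2500)
o1: d²=29 ≤ ρ²=47; F_rep = 28·(-5,-2)/29² = (-0.1665,-0.0666)
F = F_att + ΣF_rep = (2.0835,1.1834)
p' = p + 1/8·F = (-4.7396,-5.8521)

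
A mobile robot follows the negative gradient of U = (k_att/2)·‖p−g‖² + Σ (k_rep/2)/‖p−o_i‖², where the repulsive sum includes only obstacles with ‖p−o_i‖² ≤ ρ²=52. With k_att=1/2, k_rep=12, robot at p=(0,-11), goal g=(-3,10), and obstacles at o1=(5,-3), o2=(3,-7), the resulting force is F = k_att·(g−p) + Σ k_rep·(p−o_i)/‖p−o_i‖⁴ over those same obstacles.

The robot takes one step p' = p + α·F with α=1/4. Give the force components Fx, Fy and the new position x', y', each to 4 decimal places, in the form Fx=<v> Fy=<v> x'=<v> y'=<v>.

Fx=-1.5576 Fy=10.4232 x'=-0.3894 y'=-8.3942

F_att = 1/2·(g−p) = 1/2·(-3,21) = (-1.5000,10.5000)
o1: d²=89 > ρ²=52 → inactive
o2: d²=25 ≤ ρ²=52; F_rep = 12·(-3,-4)/25² = (-0.0576,-0.0768)
F = F_att + ΣF_rep = (-1.5576,10.4232)
p' = p + 1/4·F = (-0.3894,-8.3942)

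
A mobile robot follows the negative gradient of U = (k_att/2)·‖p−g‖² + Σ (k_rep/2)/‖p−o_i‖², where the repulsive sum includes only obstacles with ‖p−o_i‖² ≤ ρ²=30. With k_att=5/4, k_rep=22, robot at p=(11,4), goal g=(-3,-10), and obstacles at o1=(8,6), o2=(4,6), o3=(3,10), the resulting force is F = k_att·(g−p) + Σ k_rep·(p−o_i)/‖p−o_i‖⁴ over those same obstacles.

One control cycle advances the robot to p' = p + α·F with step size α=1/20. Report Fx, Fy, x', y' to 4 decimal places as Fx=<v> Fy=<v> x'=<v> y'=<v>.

Fx=-17.1095 Fy=-17.7604 x'=10.1445 y'=3.1120

F_att = 5/4·(g−p) = 5/4·(-14,-14) = (-17.5000,-17.5000)
o1: d²=13 ≤ ρ²=30; F_rep = 22·(3,-2)/13² = (0.3905,-0.2604)
o2: d²=53 > ρ²=30 → inactive
o3: d²=100 > ρ²=30 → inactive
F = F_att + ΣF_rep = (-17.1095,-17.7604)
p' = p + 1/20·F = (10.1445,3.1120)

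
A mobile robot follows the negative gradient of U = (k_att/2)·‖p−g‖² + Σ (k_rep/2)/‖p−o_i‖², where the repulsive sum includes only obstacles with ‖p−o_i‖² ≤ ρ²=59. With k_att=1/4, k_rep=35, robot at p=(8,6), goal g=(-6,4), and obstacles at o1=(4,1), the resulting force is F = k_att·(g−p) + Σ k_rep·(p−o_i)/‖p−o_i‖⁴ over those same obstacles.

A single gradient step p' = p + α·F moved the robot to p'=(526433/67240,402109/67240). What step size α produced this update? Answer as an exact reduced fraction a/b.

α = 1/20

F_att = 1/4·(g−p) = 1/4·(-14,-2) = (-3.5000,-0.5000)
o1: d²=41 ≤ ρ²=59; F_rep = 35·(4,5)/41² = (0.0833,0.1041)
F = F_att + ΣF_rep = (-3.4167,-0.3959)
Δp = p'−p = (-0.1708,-0.0198); α = Δx/Fx = (-11487/67240) / (-11487/3362) = 1/20
check: Δy/Fy = (-1331/67240) / (-1331/3362) = 1/20 ✓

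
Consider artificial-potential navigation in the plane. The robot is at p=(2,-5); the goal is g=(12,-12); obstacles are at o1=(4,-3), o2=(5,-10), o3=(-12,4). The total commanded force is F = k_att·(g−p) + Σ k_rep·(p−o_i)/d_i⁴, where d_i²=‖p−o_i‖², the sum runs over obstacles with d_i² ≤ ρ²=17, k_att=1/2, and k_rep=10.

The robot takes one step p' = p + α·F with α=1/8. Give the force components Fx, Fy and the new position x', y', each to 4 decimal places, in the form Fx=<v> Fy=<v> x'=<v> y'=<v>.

F_att = 1/2·(g−p) = 1/2·(10,-7) = (5.0000,-3.5000)
o1: d²=8 ≤ ρ²=17; F_rep = 10·(-2,-2)/8² = (-0.3125,-0.3125)
o2: d²=34 > ρ²=17 → inactive
o3: d²=277 > ρ²=17 → inactive
F = F_att + ΣF_rep = (4.6875,-3.8125)
p' = p + 1/8·F = (2.5859,-5.4766)

Fx=4.6875 Fy=-3.8125 x'=2.5859 y'=-5.4766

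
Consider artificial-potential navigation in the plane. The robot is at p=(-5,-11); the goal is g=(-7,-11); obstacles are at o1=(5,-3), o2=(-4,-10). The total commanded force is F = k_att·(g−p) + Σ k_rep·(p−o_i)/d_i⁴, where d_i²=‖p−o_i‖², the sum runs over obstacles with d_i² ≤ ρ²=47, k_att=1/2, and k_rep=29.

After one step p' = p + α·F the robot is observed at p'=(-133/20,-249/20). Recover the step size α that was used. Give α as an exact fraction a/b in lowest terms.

F_att = 1/2·(g−p) = 1/2·(-2,0) = (-1.0000,0.0000)
o1: d²=164 > ρ²=47 → inactive
o2: d²=2 ≤ ρ²=47; F_rep = 29·(-1,-1)/2² = (-7.2500,-7.2500)
F = F_att + ΣF_rep = (-8.2500,-7.2500)
Δp = p'−p = (-1.6500,-1.4500); α = Δx/Fx = (-33/20) / (-33/4) = 1/5
check: Δy/Fy = (-29/20) / (-29/4) = 1/5 ✓

α = 1/5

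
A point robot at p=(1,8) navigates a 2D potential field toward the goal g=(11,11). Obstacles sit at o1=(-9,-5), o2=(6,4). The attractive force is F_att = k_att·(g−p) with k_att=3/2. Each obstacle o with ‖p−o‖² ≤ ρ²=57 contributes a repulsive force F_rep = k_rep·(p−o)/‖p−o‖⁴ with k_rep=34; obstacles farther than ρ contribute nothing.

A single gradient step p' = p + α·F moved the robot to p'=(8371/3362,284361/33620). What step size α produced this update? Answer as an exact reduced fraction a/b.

α = 1/10

F_att = 3/2·(g−p) = 3/2·(10,3) = (15.0000,4.5000)
o1: d²=269 > ρ²=57 → inactive
o2: d²=41 ≤ ρ²=57; F_rep = 34·(-5,4)/41² = (-0.1011,0.0809)
F = F_att + ΣF_rep = (14.8989,4.5809)
Δp = p'−p = (1.4899,0.4581); α = Δx/Fx = (5009/3362) / (25045/1681) = 1/10
check: Δy/Fy = (15401/33620) / (15401/3362) = 1/10 ✓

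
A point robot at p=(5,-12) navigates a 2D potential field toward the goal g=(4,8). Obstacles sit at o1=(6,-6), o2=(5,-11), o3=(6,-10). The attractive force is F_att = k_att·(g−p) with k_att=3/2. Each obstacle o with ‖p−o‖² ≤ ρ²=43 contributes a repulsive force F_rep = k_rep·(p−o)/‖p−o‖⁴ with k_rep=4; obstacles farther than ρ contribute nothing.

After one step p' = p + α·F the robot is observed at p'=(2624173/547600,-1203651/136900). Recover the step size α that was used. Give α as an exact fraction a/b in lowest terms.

F_att = 3/2·(g−p) = 3/2·(-1,20) = (-1.5000,30.0000)
o1: d²=37 ≤ ρ²=43; F_rep = 4·(-1,-6)/37² = (-0.0029,-0.0175)
o2: d²=1 ≤ ρ²=43; F_rep = 4·(0,-1)/1² = (0.0000,-4.0000)
o3: d²=5 ≤ ρ²=43; F_rep = 4·(-1,-2)/5² = (-0.1600,-0.3200)
F = F_att + ΣF_rep = (-1.6629,25.6625)
Δp = p'−p = (-0.2079,3.2078); α = Δx/Fx = (-113827/547600) / (-113827/68450) = 1/8
check: Δy/Fy = (439149/136900) / (878298/34225) = 1/8 ✓

α = 1/8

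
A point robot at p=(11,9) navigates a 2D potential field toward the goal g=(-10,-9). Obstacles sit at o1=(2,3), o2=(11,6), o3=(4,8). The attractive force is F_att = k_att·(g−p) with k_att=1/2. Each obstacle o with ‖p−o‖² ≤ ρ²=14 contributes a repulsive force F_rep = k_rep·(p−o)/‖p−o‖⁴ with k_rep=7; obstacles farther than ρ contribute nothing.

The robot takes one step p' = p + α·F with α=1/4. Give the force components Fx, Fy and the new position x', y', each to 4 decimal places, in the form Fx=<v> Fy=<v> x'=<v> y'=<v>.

F_att = 1/2·(g−p) = 1/2·(-21,-18) = (-10.5000,-9.0000)
o1: d²=117 > ρ²=14 → inactive
o2: d²=9 ≤ ρ²=14; F_rep = 7·(0,3)/9² = (0.0000,0.2593)
o3: d²=50 > ρ²=14 → inactive
F = F_att + ΣF_rep = (-10.5000,-8.7407)
p' = p + 1/4·F = (8.3750,6.8148)

Fx=-10.5000 Fy=-8.7407 x'=8.3750 y'=6.8148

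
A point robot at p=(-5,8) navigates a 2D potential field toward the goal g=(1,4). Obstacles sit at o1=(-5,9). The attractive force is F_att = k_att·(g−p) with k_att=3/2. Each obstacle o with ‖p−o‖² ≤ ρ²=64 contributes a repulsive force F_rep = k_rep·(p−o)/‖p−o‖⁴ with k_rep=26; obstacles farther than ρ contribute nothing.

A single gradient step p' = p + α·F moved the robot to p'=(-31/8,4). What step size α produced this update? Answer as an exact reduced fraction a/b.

α = 1/8

F_att = 3/2·(g−p) = 3/2·(6,-4) = (9.0000,-6.0000)
o1: d²=1 ≤ ρ²=64; F_rep = 26·(0,-1)/1² = (0.0000,-26.0000)
F = F_att + ΣF_rep = (9.0000,-32.0000)
Δp = p'−p = (1.1250,-4.0000); α = Δx/Fx = (9/8) / (9) = 1/8
check: Δy/Fy = (-4) / (-32) = 1/8 ✓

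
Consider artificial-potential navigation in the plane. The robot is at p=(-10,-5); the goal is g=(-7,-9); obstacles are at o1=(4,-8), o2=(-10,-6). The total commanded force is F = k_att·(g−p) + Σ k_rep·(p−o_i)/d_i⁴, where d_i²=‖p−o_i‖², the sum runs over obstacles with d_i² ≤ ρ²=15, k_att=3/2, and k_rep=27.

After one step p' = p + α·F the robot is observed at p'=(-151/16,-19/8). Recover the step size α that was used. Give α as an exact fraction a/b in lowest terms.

F_att = 3/2·(g−p) = 3/2·(3,-4) = (4.5000,-6.0000)
o1: d²=205 > ρ²=15 → inactive
o2: d²=1 ≤ ρ²=15; F_rep = 27·(0,1)/1² = (0.0000,27.0000)
F = F_att + ΣF_rep = (4.5000,21.0000)
Δp = p'−p = (0.5625,2.6250); α = Δx/Fx = (9/16) / (9/2) = 1/8
check: Δy/Fy = (21/8) / (21) = 1/8 ✓

α = 1/8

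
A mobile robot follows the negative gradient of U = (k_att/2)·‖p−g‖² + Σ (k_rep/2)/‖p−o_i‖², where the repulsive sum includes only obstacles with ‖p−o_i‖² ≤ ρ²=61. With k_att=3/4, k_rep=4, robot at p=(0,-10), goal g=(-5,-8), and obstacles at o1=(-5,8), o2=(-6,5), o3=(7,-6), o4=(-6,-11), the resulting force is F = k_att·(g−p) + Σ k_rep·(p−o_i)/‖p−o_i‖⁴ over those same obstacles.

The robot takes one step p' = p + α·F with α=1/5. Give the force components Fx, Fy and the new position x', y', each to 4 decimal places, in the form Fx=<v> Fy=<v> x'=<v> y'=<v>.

F_att = 3/4·(g−p) = 3/4·(-5,2) = (-3.7500,1.5000)
o1: d²=349 > ρ²=61 → inactive
o2: d²=261 > ρ²=61 → inactive
o3: d²=65 > ρ²=61 → inactive
o4: d²=37 ≤ ρ²=61; F_rep = 4·(6,1)/37² = (0.0175,0.0029)
F = F_att + ΣF_rep = (-3.7325,1.5029)
p' = p + 1/5·F = (-0.7465,-9.6994)

Fx=-3.7325 Fy=1.5029 x'=-0.7465 y'=-9.6994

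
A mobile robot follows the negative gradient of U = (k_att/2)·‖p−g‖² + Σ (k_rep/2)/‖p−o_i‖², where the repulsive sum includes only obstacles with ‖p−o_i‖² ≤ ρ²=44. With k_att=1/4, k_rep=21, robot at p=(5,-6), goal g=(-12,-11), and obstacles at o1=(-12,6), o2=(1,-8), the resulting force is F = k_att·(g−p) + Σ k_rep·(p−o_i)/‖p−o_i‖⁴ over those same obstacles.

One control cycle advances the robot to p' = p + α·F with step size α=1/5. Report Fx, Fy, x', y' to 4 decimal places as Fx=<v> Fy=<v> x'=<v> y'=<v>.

Fx=-4.0400 Fy=-1.1450 x'=4.1920 y'=-6.2290

F_att = 1/4·(g−p) = 1/4·(-17,-5) = (-4.2500,-1.2500)
o1: d²=433 > ρ²=44 → inactive
o2: d²=20 ≤ ρ²=44; F_rep = 21·(4,2)/20² = (0.2100,0.1050)
F = F_att + ΣF_rep = (-4.0400,-1.1450)
p' = p + 1/5·F = (4.1920,-6.2290)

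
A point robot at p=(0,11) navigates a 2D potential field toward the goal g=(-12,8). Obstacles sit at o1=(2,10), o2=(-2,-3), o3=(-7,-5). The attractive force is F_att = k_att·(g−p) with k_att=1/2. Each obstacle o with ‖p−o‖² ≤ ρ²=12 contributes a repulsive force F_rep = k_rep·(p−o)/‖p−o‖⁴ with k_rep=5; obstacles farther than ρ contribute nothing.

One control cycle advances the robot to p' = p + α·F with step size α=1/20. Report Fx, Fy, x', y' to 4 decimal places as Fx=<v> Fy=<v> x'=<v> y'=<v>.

Fx=-6.4000 Fy=-1.3000 x'=-0.3200 y'=10.9350

F_att = 1/2·(g−p) = 1/2·(-12,-3) = (-6.0000,-1.5000)
o1: d²=5 ≤ ρ²=12; F_rep = 5·(-2,1)/5² = (-0.4000,0.2000)
o2: d²=200 > ρ²=12 → inactive
o3: d²=305 > ρ²=12 → inactive
F = F_att + ΣF_rep = (-6.4000,-1.3000)
p' = p + 1/20·F = (-0.3200,10.9350)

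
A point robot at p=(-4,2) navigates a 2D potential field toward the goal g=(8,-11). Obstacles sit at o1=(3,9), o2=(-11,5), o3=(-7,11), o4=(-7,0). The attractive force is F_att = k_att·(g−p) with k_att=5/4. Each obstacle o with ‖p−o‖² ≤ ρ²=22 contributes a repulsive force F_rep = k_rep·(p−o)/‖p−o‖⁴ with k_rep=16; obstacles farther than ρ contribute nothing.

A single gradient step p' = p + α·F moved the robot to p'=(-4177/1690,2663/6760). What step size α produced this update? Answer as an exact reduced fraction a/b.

F_att = 5/4·(g−p) = 5/4·(12,-13) = (15.0000,-16.2500)
o1: d²=98 > ρ²=22 → inactive
o2: d²=58 > ρ²=22 → inactive
o3: d²=90 > ρ²=22 → inactive
o4: d²=13 ≤ ρ²=22; F_rep = 16·(3,2)/13² = (0.2840,0.1893)
F = F_att + ΣF_rep = (15.2840,-16.0607)
Δp = p'−p = (1.5284,-1.6061); α = Δx/Fx = (2583/1690) / (2583/169) = 1/10
check: Δy/Fy = (-10857/6760) / (-10857/676) = 1/10 ✓

α = 1/10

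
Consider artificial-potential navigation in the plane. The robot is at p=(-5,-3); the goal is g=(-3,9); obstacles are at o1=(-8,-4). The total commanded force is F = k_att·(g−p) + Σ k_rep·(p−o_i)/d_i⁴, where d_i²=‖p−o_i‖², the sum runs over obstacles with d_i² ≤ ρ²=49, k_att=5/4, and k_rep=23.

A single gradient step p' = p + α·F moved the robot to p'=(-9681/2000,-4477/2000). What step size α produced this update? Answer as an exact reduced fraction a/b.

α = 1/20

F_att = 5/4·(g−p) = 5/4·(2,12) = (2.5000,15.0000)
o1: d²=10 ≤ ρ²=49; F_rep = 23·(3,1)/10² = (0.6900,0.2300)
F = F_att + ΣF_rep = (3.1900,15.2300)
Δp = p'−p = (0.1595,0.7615); α = Δx/Fx = (319/2000) / (319/100) = 1/20
check: Δy/Fy = (1523/2000) / (1523/100) = 1/20 ✓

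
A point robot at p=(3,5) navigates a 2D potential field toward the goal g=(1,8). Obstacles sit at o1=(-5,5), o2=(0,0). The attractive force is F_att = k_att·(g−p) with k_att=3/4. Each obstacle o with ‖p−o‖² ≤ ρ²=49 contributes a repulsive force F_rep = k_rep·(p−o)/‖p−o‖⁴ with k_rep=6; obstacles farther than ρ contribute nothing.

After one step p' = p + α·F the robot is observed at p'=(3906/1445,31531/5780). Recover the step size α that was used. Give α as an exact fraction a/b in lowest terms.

α = 1/5

F_att = 3/4·(g−p) = 3/4·(-2,3) = (-1.5000,2.2500)
o1: d²=64 > ρ²=49 → inactive
o2: d²=34 ≤ ρ²=49; F_rep = 6·(3,5)/34² = (0.0156,0.0260)
F = F_att + ΣF_rep = (-1.4844,2.2760)
Δp = p'−p = (-0.2969,0.4552); α = Δx/Fx = (-429/1445) / (-429/289) = 1/5
check: Δy/Fy = (2631/5780) / (2631/1156) = 1/5 ✓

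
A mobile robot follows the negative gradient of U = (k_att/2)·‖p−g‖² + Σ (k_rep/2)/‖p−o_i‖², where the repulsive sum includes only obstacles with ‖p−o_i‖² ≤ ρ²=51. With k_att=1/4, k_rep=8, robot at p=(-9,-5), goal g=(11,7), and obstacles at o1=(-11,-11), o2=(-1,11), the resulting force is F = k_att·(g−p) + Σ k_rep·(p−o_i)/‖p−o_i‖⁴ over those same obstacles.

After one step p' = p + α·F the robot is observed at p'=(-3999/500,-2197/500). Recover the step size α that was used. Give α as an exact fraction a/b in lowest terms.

F_att = 1/4·(g−p) = 1/4·(20,12) = (5.0000,3.0000)
o1: d²=40 ≤ ρ²=51; F_rep = 8·(2,6)/40² = (0.0100,0.0300)
o2: d²=320 > ρ²=51 → inactive
F = F_att + ΣF_rep = (5.0100,3.0300)
Δp = p'−p = (1.0020,0.6060); α = Δx/Fx = (501/500) / (501/100) = 1/5
check: Δy/Fy = (303/500) / (303/100) = 1/5 ✓

α = 1/5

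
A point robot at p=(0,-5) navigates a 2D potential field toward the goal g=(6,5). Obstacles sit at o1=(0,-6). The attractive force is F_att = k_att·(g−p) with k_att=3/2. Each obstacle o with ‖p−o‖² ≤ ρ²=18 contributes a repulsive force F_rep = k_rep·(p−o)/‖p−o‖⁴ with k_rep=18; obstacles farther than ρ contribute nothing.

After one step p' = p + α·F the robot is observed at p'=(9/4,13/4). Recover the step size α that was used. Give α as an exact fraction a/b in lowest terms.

α = 1/4

F_att = 3/2·(g−p) = 3/2·(6,10) = (9.0000,15.0000)
o1: d²=1 ≤ ρ²=18; F_rep = 18·(0,1)/1² = (0.0000,18.0000)
F = F_att + ΣF_rep = (9.0000,33.0000)
Δp = p'−p = (2.2500,8.2500); α = Δx/Fx = (9/4) / (9) = 1/4
check: Δy/Fy = (33/4) / (33) = 1/4 ✓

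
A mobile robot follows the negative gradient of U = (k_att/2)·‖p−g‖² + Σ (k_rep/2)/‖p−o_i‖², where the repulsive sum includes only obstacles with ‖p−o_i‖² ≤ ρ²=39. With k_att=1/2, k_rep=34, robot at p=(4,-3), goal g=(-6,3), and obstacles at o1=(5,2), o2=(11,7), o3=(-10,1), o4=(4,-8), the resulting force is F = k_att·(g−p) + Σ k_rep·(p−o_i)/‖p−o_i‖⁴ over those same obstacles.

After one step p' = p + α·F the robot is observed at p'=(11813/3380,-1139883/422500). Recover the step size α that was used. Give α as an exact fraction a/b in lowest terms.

F_att = 1/2·(g−p) = 1/2·(-10,6) = (-5.0000,3.0000)
o1: d²=26 ≤ ρ²=39; F_rep = 34·(-1,-5)/26² = (-0.0503,-0.2515)
o2: d²=149 > ρ²=39 → inactive
o3: d²=212 > ρ²=39 → inactive
o4: d²=25 ≤ ρ²=39; F_rep = 34·(0,5)/25² = (0.0000,0.2720)
F = F_att + ΣF_rep = (-5.0503,3.0205)
Δp = p'−p = (-0.5050,0.3021); α = Δx/Fx = (-1707/3380) / (-1707/338) = 1/10
check: Δy/Fy = (127617/422500) / (127617/42250) = 1/10 ✓

α = 1/10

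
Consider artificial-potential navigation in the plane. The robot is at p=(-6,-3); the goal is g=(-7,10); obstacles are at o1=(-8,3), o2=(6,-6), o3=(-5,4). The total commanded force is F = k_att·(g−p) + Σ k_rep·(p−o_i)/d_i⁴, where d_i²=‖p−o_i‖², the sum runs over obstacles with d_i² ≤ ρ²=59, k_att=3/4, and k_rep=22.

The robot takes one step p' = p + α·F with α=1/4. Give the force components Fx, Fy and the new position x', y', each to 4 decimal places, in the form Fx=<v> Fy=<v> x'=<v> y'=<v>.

Fx=-0.7313 Fy=9.6059 x'=-6.1828 y'=-0.5985

F_att = 3/4·(g−p) = 3/4·(-1,13) = (-0.7500,9.7500)
o1: d²=40 ≤ ρ²=59; F_rep = 22·(2,-6)/40² = (0.0275,-0.0825)
o2: d²=153 > ρ²=59 → inactive
o3: d²=50 ≤ ρ²=59; F_rep = 22·(-1,-7)/50² = (-0.0088,-0.0616)
F = F_att + ΣF_rep = (-0.7313,9.6059)
p' = p + 1/4·F = (-6.1828,-0.5985)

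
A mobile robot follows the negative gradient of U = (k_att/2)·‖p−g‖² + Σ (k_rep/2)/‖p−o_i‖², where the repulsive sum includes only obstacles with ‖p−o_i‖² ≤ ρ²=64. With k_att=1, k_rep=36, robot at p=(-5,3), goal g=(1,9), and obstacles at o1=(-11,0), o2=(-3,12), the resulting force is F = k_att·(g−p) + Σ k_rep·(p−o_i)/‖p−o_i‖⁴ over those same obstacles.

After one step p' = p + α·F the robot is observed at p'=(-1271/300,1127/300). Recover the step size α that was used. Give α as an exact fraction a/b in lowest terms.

F_att = 1·(g−p) = 1·(6,6) = (6.0000,6.0000)
o1: d²=45 ≤ ρ²=64; F_rep = 36·(6,3)/45² = (0.1067,0.0533)
o2: d²=85 > ρ²=64 → inactive
F = F_att + ΣF_rep = (6.1067,6.0533)
Δp = p'−p = (0.7633,0.7567); α = Δx/Fx = (229/300) / (458/75) = 1/8
check: Δy/Fy = (227/300) / (454/75) = 1/8 ✓

α = 1/8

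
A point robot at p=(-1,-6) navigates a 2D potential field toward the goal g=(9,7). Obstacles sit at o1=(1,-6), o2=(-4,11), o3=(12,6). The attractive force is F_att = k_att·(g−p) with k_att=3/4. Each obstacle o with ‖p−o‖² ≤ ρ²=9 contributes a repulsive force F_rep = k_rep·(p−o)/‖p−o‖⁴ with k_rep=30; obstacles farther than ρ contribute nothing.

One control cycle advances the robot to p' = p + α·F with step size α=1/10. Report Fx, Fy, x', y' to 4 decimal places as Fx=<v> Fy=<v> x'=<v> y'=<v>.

Fx=3.7500 Fy=9.7500 x'=-0.6250 y'=-5.0250

F_att = 3/4·(g−p) = 3/4·(10,13) = (7.5000,9.7500)
o1: d²=4 ≤ ρ²=9; F_rep = 30·(-2,0)/4² = (-3.7500,0.0000)
o2: d²=298 > ρ²=9 → inactive
o3: d²=313 > ρ²=9 → inactive
F = F_att + ΣF_rep = (3.7500,9.7500)
p' = p + 1/10·F = (-0.6250,-5.0250)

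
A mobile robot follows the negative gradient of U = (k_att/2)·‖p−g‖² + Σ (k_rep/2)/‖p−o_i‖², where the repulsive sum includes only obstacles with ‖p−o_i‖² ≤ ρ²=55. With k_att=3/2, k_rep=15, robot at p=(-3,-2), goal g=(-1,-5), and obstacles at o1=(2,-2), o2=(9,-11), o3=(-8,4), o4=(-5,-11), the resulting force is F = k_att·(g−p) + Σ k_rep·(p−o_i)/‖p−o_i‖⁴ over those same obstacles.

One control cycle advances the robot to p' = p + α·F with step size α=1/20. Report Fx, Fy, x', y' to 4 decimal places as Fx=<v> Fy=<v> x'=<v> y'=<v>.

Fx=2.8800 Fy=-4.5000 x'=-2.8560 y'=-2.2250

F_att = 3/2·(g−p) = 3/2·(2,-3) = (3.0000,-4.5000)
o1: d²=25 ≤ ρ²=55; F_rep = 15·(-5,0)/25² = (-0.1200,0.0000)
o2: d²=225 > ρ²=55 → inactive
o3: d²=61 > ρ²=55 → inactive
o4: d²=85 > ρ²=55 → inactive
F = F_att + ΣF_rep = (2.8800,-4.5000)
p' = p + 1/20·F = (-2.8560,-2.2250)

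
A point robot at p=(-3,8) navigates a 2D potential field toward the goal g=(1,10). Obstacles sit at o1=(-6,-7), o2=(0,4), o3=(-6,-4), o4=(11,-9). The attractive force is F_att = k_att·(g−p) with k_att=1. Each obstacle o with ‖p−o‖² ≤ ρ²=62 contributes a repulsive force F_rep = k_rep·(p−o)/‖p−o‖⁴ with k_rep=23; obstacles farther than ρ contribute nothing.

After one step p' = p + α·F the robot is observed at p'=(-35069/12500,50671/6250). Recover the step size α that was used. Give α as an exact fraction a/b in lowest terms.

F_att = 1·(g−p) = 1·(4,2) = (4.0000,2.0000)
o1: d²=234 > ρ²=62 → inactive
o2: d²=25 ≤ ρ²=62; F_rep = 23·(-3,4)/25² = (-0.1104,0.1472)
o3: d²=153 > ρ²=62 → inactive
o4: d²=485 > ρ²=62 → inactive
F = F_att + ΣF_rep = (3.8896,2.1472)
Δp = p'−p = (0.1945,0.1074); α = Δx/Fx = (2431/12500) / (2431/625) = 1/20
check: Δy/Fy = (671/6250) / (1342/625) = 1/20 ✓

α = 1/20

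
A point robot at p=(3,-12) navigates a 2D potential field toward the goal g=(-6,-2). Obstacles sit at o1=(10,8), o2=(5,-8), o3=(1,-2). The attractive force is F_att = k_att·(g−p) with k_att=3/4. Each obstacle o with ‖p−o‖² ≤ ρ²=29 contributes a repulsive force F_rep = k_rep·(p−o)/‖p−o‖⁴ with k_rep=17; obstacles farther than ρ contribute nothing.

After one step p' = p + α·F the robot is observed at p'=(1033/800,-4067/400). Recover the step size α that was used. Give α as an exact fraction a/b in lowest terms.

F_att = 3/4·(g−p) = 3/4·(-9,10) = (-6.7500,7.5000)
o1: d²=449 > ρ²=29 → inactive
o2: d²=20 ≤ ρ²=29; F_rep = 17·(-2,-4)/20² = (-0.0850,-0.1700)
o3: d²=104 > ρ²=29 → inactive
F = F_att + ΣF_rep = (-6.8350,7.3300)
Δp = p'−p = (-1.7087,1.8325); α = Δx/Fx = (-1367/800) / (-1367/200) = 1/4
check: Δy/Fy = (733/400) / (733/100) = 1/4 ✓

α = 1/4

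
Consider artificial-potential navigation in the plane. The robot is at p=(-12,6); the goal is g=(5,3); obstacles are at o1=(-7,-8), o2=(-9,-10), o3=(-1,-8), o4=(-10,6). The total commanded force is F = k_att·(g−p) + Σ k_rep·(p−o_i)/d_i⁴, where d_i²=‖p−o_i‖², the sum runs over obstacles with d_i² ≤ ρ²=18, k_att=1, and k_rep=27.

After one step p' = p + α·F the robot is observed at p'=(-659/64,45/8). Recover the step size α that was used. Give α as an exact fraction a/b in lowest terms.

α = 1/8

F_att = 1·(g−p) = 1·(17,-3) = (17.0000,-3.0000)
o1: d²=221 > ρ²=18 → inactive
o2: d²=265 > ρ²=18 → inactive
o3: d²=317 > ρ²=18 → inactive
o4: d²=4 ≤ ρ²=18; F_rep = 27·(-2,0)/4² = (-3.3750,0.0000)
F = F_att + ΣF_rep = (13.6250,-3.0000)
Δp = p'−p = (1.7031,-0.3750); α = Δx/Fx = (109/64) / (109/8) = 1/8
check: Δy/Fy = (-3/8) / (-3) = 1/8 ✓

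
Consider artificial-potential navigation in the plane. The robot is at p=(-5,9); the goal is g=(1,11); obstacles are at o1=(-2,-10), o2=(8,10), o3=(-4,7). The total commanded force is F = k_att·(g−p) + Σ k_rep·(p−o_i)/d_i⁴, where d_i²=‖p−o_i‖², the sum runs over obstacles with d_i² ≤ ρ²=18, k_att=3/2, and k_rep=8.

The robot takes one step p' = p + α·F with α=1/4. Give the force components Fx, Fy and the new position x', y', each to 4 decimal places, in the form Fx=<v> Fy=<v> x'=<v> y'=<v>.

F_att = 3/2·(g−p) = 3/2·(6,2) = (9.0000,3.0000)
o1: d²=370 > ρ²=18 → inactive
o2: d²=170 > ρ²=18 → inactive
o3: d²=5 ≤ ρ²=18; F_rep = 8·(-1,2)/5² = (-0.3200,0.6400)
F = F_att + ΣF_rep = (8.6800,3.6400)
p' = p + 1/4·F = (-2.8300,9.9100)

Fx=8.6800 Fy=3.6400 x'=-2.8300 y'=9.9100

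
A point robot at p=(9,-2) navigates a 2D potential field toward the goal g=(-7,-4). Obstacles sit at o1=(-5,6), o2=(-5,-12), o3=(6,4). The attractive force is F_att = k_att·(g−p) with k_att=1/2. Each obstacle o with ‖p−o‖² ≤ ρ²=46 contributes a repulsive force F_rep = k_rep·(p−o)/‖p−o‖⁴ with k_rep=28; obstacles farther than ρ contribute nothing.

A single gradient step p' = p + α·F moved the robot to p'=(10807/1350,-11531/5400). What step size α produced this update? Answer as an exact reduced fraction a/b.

α = 1/8

F_att = 1/2·(g−p) = 1/2·(-16,-2) = (-8.0000,-1.0000)
o1: d²=260 > ρ²=46 → inactive
o2: d²=296 > ρ²=46 → inactive
o3: d²=45 ≤ ρ²=46; F_rep = 28·(3,-6)/45² = (0.0415,-0.0830)
F = F_att + ΣF_rep = (-7.9585,-1.0830)
Δp = p'−p = (-0.9948,-0.1354); α = Δx/Fx = (-1343/1350) / (-5372/675) = 1/8
check: Δy/Fy = (-731/5400) / (-731/675) = 1/8 ✓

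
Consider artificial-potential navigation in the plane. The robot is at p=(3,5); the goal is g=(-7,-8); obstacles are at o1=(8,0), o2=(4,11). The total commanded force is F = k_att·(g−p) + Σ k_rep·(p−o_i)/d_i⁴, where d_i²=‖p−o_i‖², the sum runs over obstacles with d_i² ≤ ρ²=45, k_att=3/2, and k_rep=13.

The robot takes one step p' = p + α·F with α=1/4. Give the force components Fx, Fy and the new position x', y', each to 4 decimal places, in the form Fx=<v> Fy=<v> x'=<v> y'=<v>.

F_att = 3/2·(g−p) = 3/2·(-10,-13) = (-15.0000,-19.5000)
o1: d²=50 > ρ²=45 → inactive
o2: d²=37 ≤ ρ²=45; F_rep = 13·(-1,-6)/37² = (-0.0095,-0.0570)
F = F_att + ΣF_rep = (-15.0095,-19.5570)
p' = p + 1/4·F = (-0.7524,0.1108)

Fx=-15.0095 Fy=-19.5570 x'=-0.7524 y'=0.1108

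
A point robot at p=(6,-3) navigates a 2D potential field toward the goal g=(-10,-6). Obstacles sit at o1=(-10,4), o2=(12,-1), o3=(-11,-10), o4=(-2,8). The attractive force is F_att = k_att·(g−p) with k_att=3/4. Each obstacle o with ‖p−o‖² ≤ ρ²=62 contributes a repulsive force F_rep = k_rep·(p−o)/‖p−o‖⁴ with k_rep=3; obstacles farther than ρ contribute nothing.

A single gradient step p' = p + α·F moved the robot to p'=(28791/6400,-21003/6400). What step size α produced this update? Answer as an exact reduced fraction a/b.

F_att = 3/4·(g−p) = 3/4·(-16,-3) = (-12.0000,-2.2500)
o1: d²=305 > ρ²=62 → inactive
o2: d²=40 ≤ ρ²=62; F_rep = 3·(-6,-2)/40² = (-0.0112,-0.0037)
o3: d²=338 > ρ²=62 → inactive
o4: d²=185 > ρ²=62 → inactive
F = F_att + ΣF_rep = (-12.0113,-2.2538)
Δp = p'−p = (-1.5014,-0.2817); α = Δx/Fx = (-9609/6400) / (-9609/800) = 1/8
check: Δy/Fy = (-1803/6400) / (-1803/800) = 1/8 ✓

α = 1/8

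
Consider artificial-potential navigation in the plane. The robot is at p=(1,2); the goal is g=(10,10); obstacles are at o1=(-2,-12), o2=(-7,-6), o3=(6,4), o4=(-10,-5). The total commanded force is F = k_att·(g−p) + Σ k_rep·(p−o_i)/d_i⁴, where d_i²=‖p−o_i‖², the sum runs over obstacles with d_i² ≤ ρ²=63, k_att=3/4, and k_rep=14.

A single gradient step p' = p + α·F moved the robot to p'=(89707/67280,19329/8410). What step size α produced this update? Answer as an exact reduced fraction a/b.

F_att = 3/4·(g−p) = 3/4·(9,8) = (6.7500,6.0000)
o1: d²=205 > ρ²=63 → inactive
o2: d²=128 > ρ²=63 → inactive
o3: d²=29 ≤ ρ²=63; F_rep = 14·(-5,-2)/29² = (-0.0832,-0.0333)
o4: d²=170 > ρ²=63 → inactive
F = F_att + ΣF_rep = (6.6668,5.9667)
Δp = p'−p = (0.3333,0.2983); α = Δx/Fx = (22427/67280) / (22427/3364) = 1/20
check: Δy/Fy = (2509/8410) / (5018/841) = 1/20 ✓

α = 1/20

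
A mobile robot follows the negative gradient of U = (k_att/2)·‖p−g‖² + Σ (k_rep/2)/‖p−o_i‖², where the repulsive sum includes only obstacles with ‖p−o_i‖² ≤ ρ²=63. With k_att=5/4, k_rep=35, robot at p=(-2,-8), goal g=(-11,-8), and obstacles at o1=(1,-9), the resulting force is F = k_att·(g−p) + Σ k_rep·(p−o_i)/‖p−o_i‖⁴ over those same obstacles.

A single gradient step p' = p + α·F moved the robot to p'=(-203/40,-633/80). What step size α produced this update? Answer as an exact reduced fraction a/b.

F_att = 5/4·(g−p) = 5/4·(-9,0) = (-11.2500,0.0000)
o1: d²=10 ≤ ρ²=63; F_rep = 35·(-3,1)/10² = (-1.0500,0.3500)
F = F_att + ΣF_rep = (-12.3000,0.3500)
Δp = p'−p = (-3.0750,0.0875); α = Δx/Fx = (-123/40) / (-123/10) = 1/4
check: Δy/Fy = (7/80) / (7/20) = 1/4 ✓

α = 1/4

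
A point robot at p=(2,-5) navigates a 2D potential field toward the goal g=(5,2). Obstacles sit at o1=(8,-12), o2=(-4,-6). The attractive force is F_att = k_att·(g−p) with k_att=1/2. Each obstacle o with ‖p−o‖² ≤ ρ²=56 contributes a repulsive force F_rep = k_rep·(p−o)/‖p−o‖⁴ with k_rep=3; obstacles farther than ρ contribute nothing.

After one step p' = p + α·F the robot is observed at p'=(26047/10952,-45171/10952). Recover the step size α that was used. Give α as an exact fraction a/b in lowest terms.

α = 1/4

F_att = 1/2·(g−p) = 1/2·(3,7) = (1.5000,3.5000)
o1: d²=85 > ρ²=56 → inactive
o2: d²=37 ≤ ρ²=56; F_rep = 3·(6,1)/37² = (0.0131,0.0022)
F = F_att + ΣF_rep = (1.5131,3.5022)
Δp = p'−p = (0.3783,0.8755); α = Δx/Fx = (4143/10952) / (4143/2738) = 1/4
check: Δy/Fy = (9589/10952) / (9589/2738) = 1/4 ✓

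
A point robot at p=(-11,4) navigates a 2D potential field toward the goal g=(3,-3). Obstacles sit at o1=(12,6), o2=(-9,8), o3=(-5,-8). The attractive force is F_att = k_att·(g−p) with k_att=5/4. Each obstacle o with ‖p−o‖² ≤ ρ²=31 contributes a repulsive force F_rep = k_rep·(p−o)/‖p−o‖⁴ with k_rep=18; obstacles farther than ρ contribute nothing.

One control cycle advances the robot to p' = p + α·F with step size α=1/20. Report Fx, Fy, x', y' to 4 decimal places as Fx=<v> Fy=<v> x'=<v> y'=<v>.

Fx=17.4100 Fy=-8.9300 x'=-10.1295 y'=3.5535

F_att = 5/4·(g−p) = 5/4·(14,-7) = (17.5000,-8.7500)
o1: d²=533 > ρ²=31 → inactive
o2: d²=20 ≤ ρ²=31; F_rep = 18·(-2,-4)/20² = (-0.0900,-0.1800)
o3: d²=180 > ρ²=31 → inactive
F = F_att + ΣF_rep = (17.4100,-8.9300)
p' = p + 1/20·F = (-10.1295,3.5535)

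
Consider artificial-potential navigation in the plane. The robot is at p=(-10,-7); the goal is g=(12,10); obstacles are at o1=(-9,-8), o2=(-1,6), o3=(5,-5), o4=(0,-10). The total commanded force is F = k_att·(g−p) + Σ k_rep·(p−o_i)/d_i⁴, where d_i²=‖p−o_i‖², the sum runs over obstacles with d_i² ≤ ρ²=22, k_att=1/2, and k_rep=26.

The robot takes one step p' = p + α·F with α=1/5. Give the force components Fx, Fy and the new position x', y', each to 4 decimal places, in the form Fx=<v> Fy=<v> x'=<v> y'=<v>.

Fx=4.5000 Fy=15.0000 x'=-9.1000 y'=-4.0000

F_att = 1/2·(g−p) = 1/2·(22,17) = (11.0000,8.5000)
o1: d²=2 ≤ ρ²=22; F_rep = 26·(-1,1)/2² = (-6.5000,6.5000)
o2: d²=250 > ρ²=22 → inactive
o3: d²=229 > ρ²=22 → inactive
o4: d²=109 > ρ²=22 → inactive
F = F_att + ΣF_rep = (4.5000,15.0000)
p' = p + 1/5·F = (-9.1000,-4.0000)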